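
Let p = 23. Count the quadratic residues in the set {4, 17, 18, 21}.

(4/23) = +1 → QR.
(17/23) = -1 → non-residue.
(18/23) = +1 → QR.
(21/23) = -1 → non-residue.
Total quadratic residues among the 4: 2.

2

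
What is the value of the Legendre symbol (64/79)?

1

Euler's criterion: (64/79) ≡ 64^39 (mod 79).
64^2 ≡ 67 (mod 79)
64^4 ≡ 65 (mod 79)
64^8 ≡ 38 (mod 79)
64^16 ≡ 22 (mod 79)
64^32 ≡ 10 (mod 79)
64^39 = 64^(32+4+2+1) ≡ 1 (mod 79).
Result is 1, so (64/79) = 1.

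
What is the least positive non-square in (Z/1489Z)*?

(2/1489) = +1, so 2 is a residue.
(3/1489) = +1, so 3 is a residue.
(4/1489) = +1, so 4 is a residue.
(5/1489) = +1, so 5 is a residue.
(6/1489) = +1, so 6 is a residue.
(7/1489) = −1, so 7 is the smallest positive non-residue mod 1489.

7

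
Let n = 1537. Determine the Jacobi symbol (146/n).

1

Pull out 2: since 1537 ≡ 1 (mod 8), (2/1537) = +1.
Reciprocity: 73 ≡ 1 and 1537 ≡ 1 (mod 4), so (73/1537) = +(1537/73).
Reduce top mod 73: now compute (4/73).
Pull out 2^2: since 73 ≡ 1 (mod 8), (2/73) = +1, so (2/73)^2 = +1.
Reached (1/73) = 1. Collecting the sign flips along the way, the symbol is +1.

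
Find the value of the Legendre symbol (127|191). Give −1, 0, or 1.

-1

Reciprocity: 127 ≡ 3 and 191 ≡ 3 (mod 4), so (127/191) = −(191/127).
Reduce top mod 127: now compute (64/127).
Pull out 2^6: since 127 ≡ 7 (mod 8), (2/127) = +1, so (2/127)^6 = +1.
Reached (1/127) = 1. Collecting the sign flips along the way, the symbol is -1.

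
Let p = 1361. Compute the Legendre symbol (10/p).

Pull out 2: since 1361 ≡ 1 (mod 8), (2/1361) = +1.
Reciprocity: 5 ≡ 1 and 1361 ≡ 1 (mod 4), so (5/1361) = +(1361/5).
Reduce top mod 5: now compute (1/5).
Reached (1/5) = 1. Collecting the sign flips along the way, the symbol is +1.

1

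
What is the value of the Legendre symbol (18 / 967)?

1

Euler's criterion: (18/967) ≡ 18^483 (mod 967).
18^2 ≡ 324 (mod 967)
18^4 ≡ 540 (mod 967)
18^8 ≡ 533 (mod 967)
18^16 ≡ 758 (mod 967)
18^32 ≡ 166 (mod 967)
18^64 ≡ 480 (mod 967)
18^128 ≡ 254 (mod 967)
18^256 ≡ 694 (mod 967)
18^483 = 18^(256+128+64+32+2+1) ≡ 1 (mod 967).
Result is 1, so (18/967) = 1.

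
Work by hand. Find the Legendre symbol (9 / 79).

Reciprocity: 9 ≡ 1 and 79 ≡ 3 (mod 4), so (9/79) = +(79/9).
Reduce top mod 9: now compute (7/9).
Reciprocity: 7 ≡ 3 and 9 ≡ 1 (mod 4), so (7/9) = +(9/7).
Reduce top mod 7: now compute (2/7).
Pull out 2: since 7 ≡ 7 (mod 8), (2/7) = +1.
Reached (1/7) = 1. Collecting the sign flips along the way, the symbol is +1.

1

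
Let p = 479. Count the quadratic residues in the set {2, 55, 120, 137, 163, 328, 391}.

(2/479) = +1 → QR.
(55/479) = +1 → QR.
(120/479) = +1 → QR.
(137/479) = +1 → QR.
(163/479) = +1 → QR.
(328/479) = -1 → non-residue.
(391/479) = -1 → non-residue.
Total quadratic residues among the 7: 5.

5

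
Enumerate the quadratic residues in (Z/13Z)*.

1 3 4 9 10 12

Square k = 1,…,6 (k and 13−k give the same square):
1²=1, 2²=4, 3²=9, 4²≡3, 5²≡12, 6²≡10 (mod 13).
So the quadratic residues mod 13 are {1, 3, 4, 9, 10, 12}.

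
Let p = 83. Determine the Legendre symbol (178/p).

1

First reduce: 178 ≡ 12 (mod 83).
Pull out 2^2: since 83 ≡ 3 (mod 8), (2/83) = -1, so (2/83)^2 = +1.
Reciprocity: 3 ≡ 3 and 83 ≡ 3 (mod 4), so (3/83) = −(83/3).
Reduce top mod 3: now compute (2/3).
Pull out 2: since 3 ≡ 3 (mod 8), (2/3) = -1.
Reached (1/3) = 1. Collecting the sign flips along the way, the symbol is +1.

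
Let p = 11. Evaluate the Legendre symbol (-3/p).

-1

First reduce: -3 ≡ 8 (mod 11).
Pull out 2^3: since 11 ≡ 3 (mod 8), (2/11) = -1, so (2/11)^3 = -1.
Reached (1/11) = 1. Collecting the sign flips along the way, the symbol is -1.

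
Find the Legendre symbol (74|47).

Euler's criterion: (74/47) ≡ 27^23 (mod 47).
27^2 ≡ 24 (mod 47)
27^4 ≡ 12 (mod 47)
27^8 ≡ 3 (mod 47)
27^16 ≡ 9 (mod 47)
27^23 = 27^(16+4+2+1) ≡ 1 (mod 47).
Result is 1, so (74/47) = 1.

1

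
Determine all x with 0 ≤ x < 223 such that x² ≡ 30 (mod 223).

Since 223 ≡ 3 (mod 4), a square root of 30 is 30^((223+1)/4) = 30^56 mod 223.
Repeated squaring: 30^2≡8, 30^4≡64, 30^8≡82, 30^16≡34, 30^32≡41 (mod 223).
30^56 = 30^(32+16+8) ≡ 132 (mod 223).
Check: 132² = 17424 ≡ 30 (mod 223). The two roots are 91 and 132.

91, 132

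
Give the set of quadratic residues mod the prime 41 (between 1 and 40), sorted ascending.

Square k = 1,…,20 (k and 41−k give the same square):
1²=1, 2²=4, 3²=9, 4²=16, 5²=25, 6²=36, 7²≡8, 8²≡23, 9²≡40, 10²≡18, 11²≡39, 12²≡21, 13²≡5, 14²≡32, 15²≡20, 16²≡10, 17²≡2, 18²≡37, 19²≡33, 20²≡31 (mod 41).
So the quadratic residues mod 41 are {1, 2, 4, 5, 8, 9, 10, 16, 18, 20, 21, 23, 25, 31, 32, 33, 36, 37, 39, 40}.

1 2 4 5 8 9 10 16 18 20 21 23 25 31 32 33 36 37 39 40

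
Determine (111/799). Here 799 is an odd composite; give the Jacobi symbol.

1

Reciprocity: 111 ≡ 3 and 799 ≡ 3 (mod 4), so (111/799) = −(799/111).
Reduce top mod 111: now compute (22/111).
Pull out 2: since 111 ≡ 7 (mod 8), (2/111) = +1.
Reciprocity: 11 ≡ 3 and 111 ≡ 3 (mod 4), so (11/111) = −(111/11).
Reduce top mod 11: now compute (1/11).
Reached (1/11) = 1. Collecting the sign flips along the way, the symbol is +1.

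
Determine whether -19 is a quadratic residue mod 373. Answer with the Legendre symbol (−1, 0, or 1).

First reduce: -19 ≡ 354 (mod 373).
Pull out 2: since 373 ≡ 5 (mod 8), (2/373) = -1.
Reciprocity: 177 ≡ 1 and 373 ≡ 1 (mod 4), so (177/373) = +(373/177).
Reduce top mod 177: now compute (19/177).
Reciprocity: 19 ≡ 3 and 177 ≡ 1 (mod 4), so (19/177) = +(177/19).
Reduce top mod 19: now compute (6/19).
Pull out 2: since 19 ≡ 3 (mod 8), (2/19) = -1.
Reciprocity: 3 ≡ 3 and 19 ≡ 3 (mod 4), so (3/19) = −(19/3).
Reduce top mod 3: now compute (1/3).
Reached (1/3) = 1. Collecting the sign flips along the way, the symbol is -1.

-1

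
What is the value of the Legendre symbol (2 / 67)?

-1

Pull out 2: since 67 ≡ 3 (mod 8), (2/67) = -1.
Reached (1/67) = 1. Collecting the sign flips along the way, the symbol is -1.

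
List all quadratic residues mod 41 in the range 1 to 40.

1, 2, 4, 5, 8, 9, 10, 16, 18, 20, 21, 23, 25, 31, 32, 33, 36, 37, 39, 40

Square k = 1,…,20 (k and 41−k give the same square):
1²=1, 2²=4, 3²=9, 4²=16, 5²=25, 6²=36, 7²≡8, 8²≡23, 9²≡40, 10²≡18, 11²≡39, 12²≡21, 13²≡5, 14²≡32, 15²≡20, 16²≡10, 17²≡2, 18²≡37, 19²≡33, 20²≡31 (mod 41).
So the quadratic residues mod 41 are {1, 2, 4, 5, 8, 9, 10, 16, 18, 20, 21, 23, 25, 31, 32, 33, 36, 37, 39, 40}.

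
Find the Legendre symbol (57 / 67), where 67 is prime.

Reciprocity: 57 ≡ 1 and 67 ≡ 3 (mod 4), so (57/67) = +(67/57).
Reduce top mod 57: now compute (10/57).
Pull out 2: since 57 ≡ 1 (mod 8), (2/57) = +1.
Reciprocity: 5 ≡ 1 and 57 ≡ 1 (mod 4), so (5/57) = +(57/5).
Reduce top mod 5: now compute (2/5).
Pull out 2: since 5 ≡ 5 (mod 8), (2/5) = -1.
Reached (1/5) = 1. Collecting the sign flips along the way, the symbol is -1.

-1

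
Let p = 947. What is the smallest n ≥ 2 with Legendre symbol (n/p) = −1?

(2/947) = −1, so 2 is the smallest positive non-residue mod 947.

2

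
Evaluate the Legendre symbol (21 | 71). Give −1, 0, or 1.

Reciprocity: 21 ≡ 1 and 71 ≡ 3 (mod 4), so (21/71) = +(71/21).
Reduce top mod 21: now compute (8/21).
Pull out 2^3: since 21 ≡ 5 (mod 8), (2/21) = -1, so (2/21)^3 = -1.
Reached (1/21) = 1. Collecting the sign flips along the way, the symbol is -1.

-1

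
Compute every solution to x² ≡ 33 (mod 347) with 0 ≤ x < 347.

Since 347 ≡ 3 (mod 4), a square root of 33 is 33^((347+1)/4) = 33^87 mod 347.
Repeated squaring: 33^2≡48, 33^4≡222, 33^8≡10, 33^16≡100, 33^32≡284, 33^64≡152 (mod 347).
33^87 = 33^(64+16+4+2+1) ≡ 53 (mod 347).
Check: 53² = 2809 ≡ 33 (mod 347). The two roots are 53 and 294.

53, 294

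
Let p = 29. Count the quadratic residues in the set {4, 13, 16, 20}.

4

(4/29) = +1 → QR.
(13/29) = +1 → QR.
(16/29) = +1 → QR.
(20/29) = +1 → QR.
Total quadratic residues among the 4: 4.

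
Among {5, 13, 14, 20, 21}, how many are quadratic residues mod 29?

(5/29) = +1 → QR.
(13/29) = +1 → QR.
(14/29) = -1 → non-residue.
(20/29) = +1 → QR.
(21/29) = -1 → non-residue.
Total quadratic residues among the 5: 3.

3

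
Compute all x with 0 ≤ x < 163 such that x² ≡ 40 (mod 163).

Since 163 ≡ 3 (mod 4), a square root of 40 is 40^((163+1)/4) = 40^41 mod 163.
Repeated squaring: 40^2≡133, 40^4≡85, 40^8≡53, 40^16≡38, 40^32≡140 (mod 163).
40^41 = 40^(32+8+1) ≡ 140 (mod 163).
Check: 140² = 19600 ≡ 40 (mod 163). The two roots are 23 and 140.

23, 140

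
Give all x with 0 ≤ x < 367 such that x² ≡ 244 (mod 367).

Since 367 ≡ 3 (mod 4), a square root of 244 is 244^((367+1)/4) = 244^92 mod 367.
Repeated squaring: 244^2≡82, 244^4≡118, 244^8≡345, 244^16≡117, 244^32≡110, 244^64≡356 (mod 367).
244^92 = 244^(64+16+8+4) ≡ 251 (mod 367).
Check: 251² = 63001 ≡ 244 (mod 367). The two roots are 116 and 251.

116, 251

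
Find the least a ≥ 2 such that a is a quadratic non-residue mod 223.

3

(2/223) = +1, so 2 is a residue.
(3/223) = −1, so 3 is the smallest positive non-residue mod 223.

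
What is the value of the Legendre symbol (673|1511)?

1

Reciprocity: 673 ≡ 1 and 1511 ≡ 3 (mod 4), so (673/1511) = +(1511/673).
Reduce top mod 673: now compute (165/673).
Reciprocity: 165 ≡ 1 and 673 ≡ 1 (mod 4), so (165/673) = +(673/165).
Reduce top mod 165: now compute (13/165).
Reciprocity: 13 ≡ 1 and 165 ≡ 1 (mod 4), so (13/165) = +(165/13).
Reduce top mod 13: now compute (9/13).
Reciprocity: 9 ≡ 1 and 13 ≡ 1 (mod 4), so (9/13) = +(13/9).
Reduce top mod 9: now compute (4/9).
Pull out 2^2: since 9 ≡ 1 (mod 8), (2/9) = +1, so (2/9)^2 = +1.
Reached (1/9) = 1. Collecting the sign flips along the way, the symbol is +1.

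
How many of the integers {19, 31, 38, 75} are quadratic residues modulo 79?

3

(19/79) = +1 → QR.
(31/79) = +1 → QR.
(38/79) = +1 → QR.
(75/79) = -1 → non-residue.
Total quadratic residues among the 4: 3.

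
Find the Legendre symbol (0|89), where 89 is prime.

0

Top reduces to 0: gcd > 1, so the symbol is 0.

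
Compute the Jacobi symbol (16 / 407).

1

Pull out 2^4: since 407 ≡ 7 (mod 8), (2/407) = +1, so (2/407)^4 = +1.
Reached (1/407) = 1. Collecting the sign flips along the way, the symbol is +1.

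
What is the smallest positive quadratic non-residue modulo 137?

(2/137) = +1, so 2 is a residue.
(3/137) = −1, so 3 is the smallest positive non-residue mod 137.

3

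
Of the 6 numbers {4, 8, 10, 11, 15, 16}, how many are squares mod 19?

(4/19) = +1 → QR.
(8/19) = -1 → non-residue.
(10/19) = -1 → non-residue.
(11/19) = +1 → QR.
(15/19) = -1 → non-residue.
(16/19) = +1 → QR.
Total quadratic residues among the 6: 3.

3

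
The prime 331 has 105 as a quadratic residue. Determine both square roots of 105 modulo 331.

84, 247

Since 331 ≡ 3 (mod 4), a square root of 105 is 105^((331+1)/4) = 105^83 mod 331.
Repeated squaring: 105^2≡102, 105^4≡143, 105^8≡258, 105^16≡33, 105^32≡96, 105^64≡279 (mod 331).
105^83 = 105^(64+16+2+1) ≡ 84 (mod 331).
Check: 84² = 7056 ≡ 105 (mod 331). The two roots are 84 and 247.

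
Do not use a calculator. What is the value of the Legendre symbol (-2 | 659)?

First reduce: -2 ≡ 657 (mod 659).
Reciprocity: 657 ≡ 1 and 659 ≡ 3 (mod 4), so (657/659) = +(659/657).
Reduce top mod 657: now compute (2/657).
Pull out 2: since 657 ≡ 1 (mod 8), (2/657) = +1.
Reached (1/657) = 1. Collecting the sign flips along the way, the symbol is +1.

1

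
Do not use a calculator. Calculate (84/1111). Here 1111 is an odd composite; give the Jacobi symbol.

Pull out 2^2: since 1111 ≡ 7 (mod 8), (2/1111) = +1, so (2/1111)^2 = +1.
Reciprocity: 21 ≡ 1 and 1111 ≡ 3 (mod 4), so (21/1111) = +(1111/21).
Reduce top mod 21: now compute (19/21).
Reciprocity: 19 ≡ 3 and 21 ≡ 1 (mod 4), so (19/21) = +(21/19).
Reduce top mod 19: now compute (2/19).
Pull out 2: since 19 ≡ 3 (mod 8), (2/19) = -1.
Reached (1/19) = 1. Collecting the sign flips along the way, the symbol is -1.

-1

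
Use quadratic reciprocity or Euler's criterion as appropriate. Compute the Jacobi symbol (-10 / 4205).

First reduce: -10 ≡ 4195 (mod 4205).
Reciprocity: 4195 ≡ 3 and 4205 ≡ 1 (mod 4), so (4195/4205) = +(4205/4195).
Reduce top mod 4195: now compute (10/4195).
Pull out 2: since 4195 ≡ 3 (mod 8), (2/4195) = -1.
Reciprocity: 5 ≡ 1 and 4195 ≡ 3 (mod 4), so (5/4195) = +(4195/5).
Reduce top mod 5: now compute (0/5).
Top reduces to 0: gcd > 1, so the symbol is 0.

0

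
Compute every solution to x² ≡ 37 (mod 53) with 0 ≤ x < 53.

14, 39

53 ≡ 1 (mod 4), so we find a root by search.
Trying successive values, 14² = 196 ≡ 37 (mod 53). The other root is 53 − 14 = 39.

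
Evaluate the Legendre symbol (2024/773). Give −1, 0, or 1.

1

Euler's criterion: (2024/773) ≡ 478^386 (mod 773).
478^2 ≡ 449 (mod 773)
478^4 ≡ 621 (mod 773)
478^8 ≡ 687 (mod 773)
478^16 ≡ 439 (mod 773)
478^32 ≡ 244 (mod 773)
478^64 ≡ 15 (mod 773)
478^128 ≡ 225 (mod 773)
478^256 ≡ 380 (mod 773)
478^386 = 478^(256+128+2) ≡ 1 (mod 773).
Result is 1, so (2024/773) = 1.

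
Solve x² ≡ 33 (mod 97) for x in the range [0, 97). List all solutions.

97 ≡ 1 (mod 4), so we find a root by search.
Trying successive values, 18² = 324 ≡ 33 (mod 97). The other root is 97 − 18 = 79.

18, 79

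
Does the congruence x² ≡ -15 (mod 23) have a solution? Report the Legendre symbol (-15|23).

1

First reduce: -15 ≡ 8 (mod 23).
Pull out 2^3: since 23 ≡ 7 (mod 8), (2/23) = +1, so (2/23)^3 = +1.
Reached (1/23) = 1. Collecting the sign flips along the way, the symbol is +1.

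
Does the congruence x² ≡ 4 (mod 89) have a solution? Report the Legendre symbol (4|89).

Euler's criterion: (4/89) ≡ 4^44 (mod 89).
4^2 ≡ 16 (mod 89)
4^4 ≡ 78 (mod 89)
4^8 ≡ 32 (mod 89)
4^16 ≡ 45 (mod 89)
4^32 ≡ 67 (mod 89)
4^44 = 4^(32+8+4) ≡ 1 (mod 89).
Result is 1, so (4/89) = 1.

1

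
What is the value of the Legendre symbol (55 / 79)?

1

Reciprocity: 55 ≡ 3 and 79 ≡ 3 (mod 4), so (55/79) = −(79/55).
Reduce top mod 55: now compute (24/55).
Pull out 2^3: since 55 ≡ 7 (mod 8), (2/55) = +1, so (2/55)^3 = +1.
Reciprocity: 3 ≡ 3 and 55 ≡ 3 (mod 4), so (3/55) = −(55/3).
Reduce top mod 3: now compute (1/3).
Reached (1/3) = 1. Collecting the sign flips along the way, the symbol is +1.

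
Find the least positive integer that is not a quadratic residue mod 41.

3

(2/41) = +1, so 2 is a residue.
(3/41) = −1, so 3 is the smallest positive non-residue mod 41.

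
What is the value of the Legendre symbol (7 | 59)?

Euler's criterion: (7/59) ≡ 7^29 (mod 59).
7^2 ≡ 49 (mod 59)
7^4 ≡ 41 (mod 59)
7^8 ≡ 29 (mod 59)
7^16 ≡ 15 (mod 59)
7^29 = 7^(16+8+4+1) ≡ 1 (mod 59).
Result is 1, so (7/59) = 1.

1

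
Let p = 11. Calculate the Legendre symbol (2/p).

Euler's criterion: (2/11) ≡ 2^5 (mod 11).
2^2 ≡ 4 (mod 11)
2^4 ≡ 5 (mod 11)
2^5 = 2^(4+1) ≡ 10 (mod 11).
Result is 10 ≡ −1, so (2/11) = −1.

-1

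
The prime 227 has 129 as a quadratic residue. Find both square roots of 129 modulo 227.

Since 227 ≡ 3 (mod 4), a square root of 129 is 129^((227+1)/4) = 129^57 mod 227.
Repeated squaring: 129^2≡70, 129^4≡133, 129^8≡210, 129^16≡62, 129^32≡212 (mod 227).
129^57 = 129^(32+16+8+1) ≡ 122 (mod 227).
Check: 122² = 14884 ≡ 129 (mod 227). The two roots are 105 and 122.

105, 122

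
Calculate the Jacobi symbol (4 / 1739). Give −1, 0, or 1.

1

Pull out 2^2: since 1739 ≡ 3 (mod 8), (2/1739) = -1, so (2/1739)^2 = +1.
Reached (1/1739) = 1. Collecting the sign flips along the way, the symbol is +1.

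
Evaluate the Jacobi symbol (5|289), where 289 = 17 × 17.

Reciprocity: 5 ≡ 1 and 289 ≡ 1 (mod 4), so (5/289) = +(289/5).
Reduce top mod 5: now compute (4/5).
Pull out 2^2: since 5 ≡ 5 (mod 8), (2/5) = -1, so (2/5)^2 = +1.
Reached (1/5) = 1. Collecting the sign flips along the way, the symbol is +1.

1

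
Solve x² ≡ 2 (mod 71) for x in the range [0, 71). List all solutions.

12, 59

Since 71 ≡ 3 (mod 4), a square root of 2 is 2^((71+1)/4) = 2^18 mod 71.
Repeated squaring: 2^2≡4, 2^4≡16, 2^8≡43, 2^16≡3 (mod 71).
2^18 = 2^(16+2) ≡ 12 (mod 71).
Check: 12² = 144 ≡ 2 (mod 71). The two roots are 12 and 59.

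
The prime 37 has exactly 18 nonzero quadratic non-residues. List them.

2,5,6,8,13,14,15,17,18,19,20,22,23,24,29,31,32,35

Square k = 1,…,18 (k and 37−k give the same square):
1²=1, 2²=4, 3²=9, 4²=16, 5²=25, 6²=36, 7²≡12, 8²≡27, 9²≡7, 10²≡26, 11²≡10, 12²≡33, 13²≡21, 14²≡11, 15²≡3, 16²≡34, 17²≡30, 18²≡28 (mod 37).
The residues are {1, 3, 4, 7, 9, 10, 11, 12, 16, 21, 25, 26, 27, 28, 30, 33, 34, 36}; the non-residues are the remaining 18 nonzero classes.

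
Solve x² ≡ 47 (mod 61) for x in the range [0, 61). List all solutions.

61 ≡ 1 (mod 4), so we find a root by search.
Trying successive values, 13² = 169 ≡ 47 (mod 61). The other root is 61 − 13 = 48.

13, 48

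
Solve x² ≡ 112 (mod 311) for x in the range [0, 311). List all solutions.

62, 249

Since 311 ≡ 3 (mod 4), a square root of 112 is 112^((311+1)/4) = 112^78 mod 311.
Repeated squaring: 112^2≡104, 112^4≡242, 112^8≡96, 112^16≡197, 112^32≡245, 112^64≡2 (mod 311).
112^78 = 112^(64+8+4+2) ≡ 249 (mod 311).
Check: 249² = 62001 ≡ 112 (mod 311). The two roots are 62 and 249.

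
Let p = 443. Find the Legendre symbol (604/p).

Euler's criterion: (604/443) ≡ 161^221 (mod 443).
161^2 ≡ 227 (mod 443)
161^4 ≡ 141 (mod 443)
161^8 ≡ 389 (mod 443)
161^16 ≡ 258 (mod 443)
161^32 ≡ 114 (mod 443)
161^64 ≡ 149 (mod 443)
161^128 ≡ 51 (mod 443)
161^221 = 161^(128+64+16+8+4+1) ≡ 1 (mod 443).
Result is 1, so (604/443) = 1.

1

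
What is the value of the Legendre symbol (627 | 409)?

First reduce: 627 ≡ 218 (mod 409).
Pull out 2: since 409 ≡ 1 (mod 8), (2/409) = +1.
Reciprocity: 109 ≡ 1 and 409 ≡ 1 (mod 4), so (109/409) = +(409/109).
Reduce top mod 109: now compute (82/109).
Pull out 2: since 109 ≡ 5 (mod 8), (2/109) = -1.
Reciprocity: 41 ≡ 1 and 109 ≡ 1 (mod 4), so (41/109) = +(109/41).
Reduce top mod 41: now compute (27/41).
Reciprocity: 27 ≡ 3 and 41 ≡ 1 (mod 4), so (27/41) = +(41/27).
Reduce top mod 27: now compute (14/27).
Pull out 2: since 27 ≡ 3 (mod 8), (2/27) = -1.
Reciprocity: 7 ≡ 3 and 27 ≡ 3 (mod 4), so (7/27) = −(27/7).
Reduce top mod 7: now compute (6/7).
Pull out 2: since 7 ≡ 7 (mod 8), (2/7) = +1.
Reciprocity: 3 ≡ 3 and 7 ≡ 3 (mod 4), so (3/7) = −(7/3).
Reduce top mod 3: now compute (1/3).
Reached (1/3) = 1. Collecting the sign flips along the way, the symbol is +1.

1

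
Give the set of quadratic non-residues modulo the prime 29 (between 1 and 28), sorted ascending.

2,3,8,10,11,12,14,15,17,18,19,21,26,27

Square k = 1,…,14 (k and 29−k give the same square):
1²=1, 2²=4, 3²=9, 4²=16, 5²=25, 6²≡7, 7²≡20, 8²≡6, 9²≡23, 10²≡13, 11²≡5, 12²≡28, 13²≡24, 14²≡22 (mod 29).
The residues are {1, 4, 5, 6, 7, 9, 13, 16, 20, 22, 23, 24, 25, 28}; the non-residues are the remaining 14 nonzero classes.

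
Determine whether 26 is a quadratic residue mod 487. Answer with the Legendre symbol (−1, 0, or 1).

-1

Euler's criterion: (26/487) ≡ 26^243 (mod 487).
26^2 ≡ 189 (mod 487)
26^4 ≡ 170 (mod 487)
26^8 ≡ 167 (mod 487)
26^16 ≡ 130 (mod 487)
26^32 ≡ 342 (mod 487)
26^64 ≡ 84 (mod 487)
26^128 ≡ 238 (mod 487)
26^243 = 26^(128+64+32+16+2+1) ≡ 486 (mod 487).
Result is 486 ≡ −1, so (26/487) = −1.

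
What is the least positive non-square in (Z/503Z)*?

5

(2/503) = +1, so 2 is a residue.
(3/503) = +1, so 3 is a residue.
(4/503) = +1, so 4 is a residue.
(5/503) = −1, so 5 is the smallest positive non-residue mod 503.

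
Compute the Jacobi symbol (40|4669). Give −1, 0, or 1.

-1

Pull out 2^3: since 4669 ≡ 5 (mod 8), (2/4669) = -1, so (2/4669)^3 = -1.
Reciprocity: 5 ≡ 1 and 4669 ≡ 1 (mod 4), so (5/4669) = +(4669/5).
Reduce top mod 5: now compute (4/5).
Pull out 2^2: since 5 ≡ 5 (mod 8), (2/5) = -1, so (2/5)^2 = +1.
Reached (1/5) = 1. Collecting the sign flips along the way, the symbol is -1.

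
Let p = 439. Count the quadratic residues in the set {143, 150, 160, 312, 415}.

(143/439) = +1 → QR.
(150/439) = -1 → non-residue.
(160/439) = +1 → QR.
(312/439) = -1 → non-residue.
(415/439) = +1 → QR.
Total quadratic residues among the 5: 3.

3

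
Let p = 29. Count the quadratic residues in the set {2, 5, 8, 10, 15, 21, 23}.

(2/29) = -1 → non-residue.
(5/29) = +1 → QR.
(8/29) = -1 → non-residue.
(10/29) = -1 → non-residue.
(15/29) = -1 → non-residue.
(21/29) = -1 → non-residue.
(23/29) = +1 → QR.
Total quadratic residues among the 7: 2.

2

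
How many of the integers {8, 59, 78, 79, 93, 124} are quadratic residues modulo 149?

(8/149) = -1 → non-residue.
(59/149) = -1 → non-residue.
(78/149) = -1 → non-residue.
(79/149) = -1 → non-residue.
(93/149) = -1 → non-residue.
(124/149) = +1 → QR.
Total quadratic residues among the 6: 1.

1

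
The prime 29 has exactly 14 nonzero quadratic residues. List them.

Square k = 1,…,14 (k and 29−k give the same square):
1²=1, 2²=4, 3²=9, 4²=16, 5²=25, 6²≡7, 7²≡20, 8²≡6, 9²≡23, 10²≡13, 11²≡5, 12²≡28, 13²≡24, 14²≡22 (mod 29).
So the quadratic residues mod 29 are {1, 4, 5, 6, 7, 9, 13, 16, 20, 22, 23, 24, 25, 28}.

1, 4, 5, 6, 7, 9, 13, 16, 20, 22, 23, 24, 25, 28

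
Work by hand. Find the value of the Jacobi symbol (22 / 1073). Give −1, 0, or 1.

Pull out 2: since 1073 ≡ 1 (mod 8), (2/1073) = +1.
Reciprocity: 11 ≡ 3 and 1073 ≡ 1 (mod 4), so (11/1073) = +(1073/11).
Reduce top mod 11: now compute (6/11).
Pull out 2: since 11 ≡ 3 (mod 8), (2/11) = -1.
Reciprocity: 3 ≡ 3 and 11 ≡ 3 (mod 4), so (3/11) = −(11/3).
Reduce top mod 3: now compute (2/3).
Pull out 2: since 3 ≡ 3 (mod 8), (2/3) = -1.
Reached (1/3) = 1. Collecting the sign flips along the way, the symbol is -1.

-1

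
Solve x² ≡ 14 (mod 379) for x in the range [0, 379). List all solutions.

157, 222

Since 379 ≡ 3 (mod 4), a square root of 14 is 14^((379+1)/4) = 14^95 mod 379.
Repeated squaring: 14^2≡196, 14^4≡137, 14^8≡198, 14^16≡167, 14^32≡222, 14^64≡14 (mod 379).
14^95 = 14^(64+16+8+4+2+1) ≡ 222 (mod 379).
Check: 222² = 49284 ≡ 14 (mod 379). The two roots are 157 and 222.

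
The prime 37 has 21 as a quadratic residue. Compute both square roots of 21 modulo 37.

37 ≡ 1 (mod 4), so we find a root by search.
Trying successive values, 13² = 169 ≡ 21 (mod 37). The other root is 37 − 13 = 24.

13, 24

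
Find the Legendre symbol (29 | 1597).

-1

Reciprocity: 29 ≡ 1 and 1597 ≡ 1 (mod 4), so (29/1597) = +(1597/29).
Reduce top mod 29: now compute (2/29).
Pull out 2: since 29 ≡ 5 (mod 8), (2/29) = -1.
Reached (1/29) = 1. Collecting the sign flips along the way, the symbol is -1.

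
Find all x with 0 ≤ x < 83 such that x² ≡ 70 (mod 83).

30, 53

Since 83 ≡ 3 (mod 4), a square root of 70 is 70^((83+1)/4) = 70^21 mod 83.
Repeated squaring: 70^2≡3, 70^4≡9, 70^8≡81, 70^16≡4 (mod 83).
70^21 = 70^(16+4+1) ≡ 30 (mod 83).
Check: 30² = 900 ≡ 70 (mod 83). The two roots are 30 and 53.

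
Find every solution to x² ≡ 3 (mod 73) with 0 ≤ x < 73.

73 ≡ 1 (mod 4), so we find a root by search.
Trying successive values, 21² = 441 ≡ 3 (mod 73). The other root is 73 − 21 = 52.

21, 52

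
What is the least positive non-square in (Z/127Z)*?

(2/127) = +1, so 2 is a residue.
(3/127) = −1, so 3 is the smallest positive non-residue mod 127.

3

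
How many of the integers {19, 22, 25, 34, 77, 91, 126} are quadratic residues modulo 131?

(19/131) = -1 → non-residue.
(22/131) = -1 → non-residue.
(25/131) = +1 → QR.
(34/131) = +1 → QR.
(77/131) = +1 → QR.
(91/131) = +1 → QR.
(126/131) = -1 → non-residue.
Total quadratic residues among the 7: 4.

4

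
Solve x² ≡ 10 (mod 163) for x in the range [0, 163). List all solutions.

70, 93

Since 163 ≡ 3 (mod 4), a square root of 10 is 10^((163+1)/4) = 10^41 mod 163.
Repeated squaring: 10^2≡100, 10^4≡57, 10^8≡152, 10^16≡121, 10^32≡134 (mod 163).
10^41 = 10^(32+8+1) ≡ 93 (mod 163).
Check: 93² = 8649 ≡ 10 (mod 163). The two roots are 70 and 93.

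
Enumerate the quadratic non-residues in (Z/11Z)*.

2 6 7 8 10

Square k = 1,…,5 (k and 11−k give the same square):
1²=1, 2²=4, 3²=9, 4²≡5, 5²≡3 (mod 11).
The residues are {1, 3, 4, 5, 9}; the non-residues are the remaining 5 nonzero classes.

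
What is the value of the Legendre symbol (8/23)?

1

Pull out 2^3: since 23 ≡ 7 (mod 8), (2/23) = +1, so (2/23)^3 = +1.
Reached (1/23) = 1. Collecting the sign flips along the way, the symbol is +1.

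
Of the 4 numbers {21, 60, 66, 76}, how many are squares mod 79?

(21/79) = +1 → QR.
(60/79) = -1 → non-residue.
(66/79) = -1 → non-residue.
(76/79) = +1 → QR.
Total quadratic residues among the 4: 2.

2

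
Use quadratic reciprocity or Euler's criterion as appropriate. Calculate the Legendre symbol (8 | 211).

-1

Euler's criterion: (8/211) ≡ 8^105 (mod 211).
8^2 ≡ 64 (mod 211)
8^4 ≡ 87 (mod 211)
8^8 ≡ 184 (mod 211)
8^16 ≡ 96 (mod 211)
8^32 ≡ 143 (mod 211)
8^64 ≡ 193 (mod 211)
8^105 = 8^(64+32+8+1) ≡ 210 (mod 211).
Result is 210 ≡ −1, so (8/211) = −1.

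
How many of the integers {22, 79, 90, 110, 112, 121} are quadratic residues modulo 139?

3

(22/139) = -1 → non-residue.
(79/139) = +1 → QR.
(90/139) = -1 → non-residue.
(110/139) = -1 → non-residue.
(112/139) = +1 → QR.
(121/139) = +1 → QR.
Total quadratic residues among the 6: 3.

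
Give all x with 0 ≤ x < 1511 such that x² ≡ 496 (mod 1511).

677, 834

Since 1511 ≡ 3 (mod 4), a square root of 496 is 496^((1511+1)/4) = 496^378 mod 1511.
Repeated squaring: 496^2≡1234, 496^4≡1179, 496^8≡1432, 496^16≡197, 496^32≡1034, 496^64≡879, 496^128≡520, 496^256≡1442 (mod 1511).
496^378 = 496^(256+64+32+16+8+2) ≡ 677 (mod 1511).
Check: 677² = 458329 ≡ 496 (mod 1511). The two roots are 677 and 834.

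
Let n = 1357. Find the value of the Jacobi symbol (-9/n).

1

First reduce: -9 ≡ 1348 (mod 1357).
Pull out 2^2: since 1357 ≡ 5 (mod 8), (2/1357) = -1, so (2/1357)^2 = +1.
Reciprocity: 337 ≡ 1 and 1357 ≡ 1 (mod 4), so (337/1357) = +(1357/337).
Reduce top mod 337: now compute (9/337).
Reciprocity: 9 ≡ 1 and 337 ≡ 1 (mod 4), so (9/337) = +(337/9).
Reduce top mod 9: now compute (4/9).
Pull out 2^2: since 9 ≡ 1 (mod 8), (2/9) = +1, so (2/9)^2 = +1.
Reached (1/9) = 1. Collecting the sign flips along the way, the symbol is +1.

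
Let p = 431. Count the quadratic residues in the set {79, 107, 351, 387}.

0

(79/431) = -1 → non-residue.
(107/431) = -1 → non-residue.
(351/431) = -1 → non-residue.
(387/431) = -1 → non-residue.
Total quadratic residues among the 4: 0.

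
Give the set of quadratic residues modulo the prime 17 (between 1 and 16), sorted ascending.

1,2,4,8,9,13,15,16

Square k = 1,…,8 (k and 17−k give the same square):
1²=1, 2²=4, 3²=9, 4²=16, 5²≡8, 6²≡2, 7²≡15, 8²≡13 (mod 17).
So the quadratic residues mod 17 are {1, 2, 4, 8, 9, 13, 15, 16}.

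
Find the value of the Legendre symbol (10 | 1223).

-1

Pull out 2: since 1223 ≡ 7 (mod 8), (2/1223) = +1.
Reciprocity: 5 ≡ 1 and 1223 ≡ 3 (mod 4), so (5/1223) = +(1223/5).
Reduce top mod 5: now compute (3/5).
Reciprocity: 3 ≡ 3 and 5 ≡ 1 (mod 4), so (3/5) = +(5/3).
Reduce top mod 3: now compute (2/3).
Pull out 2: since 3 ≡ 3 (mod 8), (2/3) = -1.
Reached (1/3) = 1. Collecting the sign flips along the way, the symbol is -1.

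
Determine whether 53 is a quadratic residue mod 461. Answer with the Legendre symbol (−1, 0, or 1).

1

Reciprocity: 53 ≡ 1 and 461 ≡ 1 (mod 4), so (53/461) = +(461/53).
Reduce top mod 53: now compute (37/53).
Reciprocity: 37 ≡ 1 and 53 ≡ 1 (mod 4), so (37/53) = +(53/37).
Reduce top mod 37: now compute (16/37).
Pull out 2^4: since 37 ≡ 5 (mod 8), (2/37) = -1, so (2/37)^4 = +1.
Reached (1/37) = 1. Collecting the sign flips along the way, the symbol is +1.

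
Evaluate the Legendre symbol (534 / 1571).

1

Pull out 2: since 1571 ≡ 3 (mod 8), (2/1571) = -1.
Reciprocity: 267 ≡ 3 and 1571 ≡ 3 (mod 4), so (267/1571) = −(1571/267).
Reduce top mod 267: now compute (236/267).
Pull out 2^2: since 267 ≡ 3 (mod 8), (2/267) = -1, so (2/267)^2 = +1.
Reciprocity: 59 ≡ 3 and 267 ≡ 3 (mod 4), so (59/267) = −(267/59).
Reduce top mod 59: now compute (31/59).
Reciprocity: 31 ≡ 3 and 59 ≡ 3 (mod 4), so (31/59) = −(59/31).
Reduce top mod 31: now compute (28/31).
Pull out 2^2: since 31 ≡ 7 (mod 8), (2/31) = +1, so (2/31)^2 = +1.
Reciprocity: 7 ≡ 3 and 31 ≡ 3 (mod 4), so (7/31) = −(31/7).
Reduce top mod 7: now compute (3/7).
Reciprocity: 3 ≡ 3 and 7 ≡ 3 (mod 4), so (3/7) = −(7/3).
Reduce top mod 3: now compute (1/3).
Reached (1/3) = 1. Collecting the sign flips along the way, the symbol is +1.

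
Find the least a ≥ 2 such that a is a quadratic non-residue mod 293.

(2/293) = −1, so 2 is the smallest positive non-residue mod 293.

2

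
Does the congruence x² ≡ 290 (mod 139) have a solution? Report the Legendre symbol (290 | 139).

-1

First reduce: 290 ≡ 12 (mod 139).
Pull out 2^2: since 139 ≡ 3 (mod 8), (2/139) = -1, so (2/139)^2 = +1.
Reciprocity: 3 ≡ 3 and 139 ≡ 3 (mod 4), so (3/139) = −(139/3).
Reduce top mod 3: now compute (1/3).
Reached (1/3) = 1. Collecting the sign flips along the way, the symbol is -1.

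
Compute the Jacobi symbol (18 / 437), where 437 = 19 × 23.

-1

Pull out 2: since 437 ≡ 5 (mod 8), (2/437) = -1.
Reciprocity: 9 ≡ 1 and 437 ≡ 1 (mod 4), so (9/437) = +(437/9).
Reduce top mod 9: now compute (5/9).
Reciprocity: 5 ≡ 1 and 9 ≡ 1 (mod 4), so (5/9) = +(9/5).
Reduce top mod 5: now compute (4/5).
Pull out 2^2: since 5 ≡ 5 (mod 8), (2/5) = -1, so (2/5)^2 = +1.
Reached (1/5) = 1. Collecting the sign flips along the way, the symbol is -1.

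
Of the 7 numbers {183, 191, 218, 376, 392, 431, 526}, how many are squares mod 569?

3

(183/569) = -1 → non-residue.
(191/569) = -1 → non-residue.
(218/569) = -1 → non-residue.
(376/569) = -1 → non-residue.
(392/569) = +1 → QR.
(431/569) = +1 → QR.
(526/569) = +1 → QR.
Total quadratic residues among the 7: 3.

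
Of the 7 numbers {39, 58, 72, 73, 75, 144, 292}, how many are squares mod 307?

(39/307) = +1 → QR.
(58/307) = +1 → QR.
(72/307) = -1 → non-residue.
(73/307) = -1 → non-residue.
(75/307) = -1 → non-residue.
(144/307) = +1 → QR.
(292/307) = -1 → non-residue.
Total quadratic residues among the 7: 3.

3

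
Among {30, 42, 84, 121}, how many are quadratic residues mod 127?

4

(30/127) = +1 → QR.
(42/127) = +1 → QR.
(84/127) = +1 → QR.
(121/127) = +1 → QR.
Total quadratic residues among the 4: 4.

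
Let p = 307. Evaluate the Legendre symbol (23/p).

Euler's criterion: (23/307) ≡ 23^153 (mod 307).
23^2 ≡ 222 (mod 307)
23^4 ≡ 164 (mod 307)
23^8 ≡ 187 (mod 307)
23^16 ≡ 278 (mod 307)
23^32 ≡ 227 (mod 307)
23^64 ≡ 260 (mod 307)
23^128 ≡ 60 (mod 307)
23^153 = 23^(128+16+8+1) ≡ 306 (mod 307).
Result is 306 ≡ −1, so (23/307) = −1.

-1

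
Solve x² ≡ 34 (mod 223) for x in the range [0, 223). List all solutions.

Since 223 ≡ 3 (mod 4), a square root of 34 is 34^((223+1)/4) = 34^56 mod 223.
Repeated squaring: 34^2≡41, 34^4≡120, 34^8≡128, 34^16≡105, 34^32≡98 (mod 223).
34^56 = 34^(32+16+8) ≡ 82 (mod 223).
Check: 82² = 6724 ≡ 34 (mod 223). The two roots are 82 and 141.

82, 141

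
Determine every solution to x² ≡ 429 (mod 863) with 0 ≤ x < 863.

Since 863 ≡ 3 (mod 4), a square root of 429 is 429^((863+1)/4) = 429^216 mod 863.
Repeated squaring: 429^2≡222, 429^4≡93, 429^8≡19, 429^16≡361, 429^32≡8, 429^64≡64, 429^128≡644 (mod 863).
429^216 = 429^(128+64+16+8) ≡ 730 (mod 863).
Check: 730² = 532900 ≡ 429 (mod 863). The two roots are 133 and 730.

133, 730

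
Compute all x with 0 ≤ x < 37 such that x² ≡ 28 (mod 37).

37 ≡ 1 (mod 4), so we find a root by search.
Trying successive values, 18² = 324 ≡ 28 (mod 37). The other root is 37 − 18 = 19.

18, 19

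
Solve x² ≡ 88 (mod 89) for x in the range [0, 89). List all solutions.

89 ≡ 1 (mod 4), so we find a root by search.
Trying successive values, 34² = 1156 ≡ 88 (mod 89). The other root is 89 − 34 = 55.

34, 55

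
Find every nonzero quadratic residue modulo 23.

Square k = 1,…,11 (k and 23−k give the same square):
1²=1, 2²=4, 3²=9, 4²=16, 5²≡2, 6²≡13, 7²≡3, 8²≡18, 9²≡12, 10²≡8, 11²≡6 (mod 23).
So the quadratic residues mod 23 are {1, 2, 3, 4, 6, 8, 9, 12, 13, 16, 18}.

1 2 3 4 6 8 9 12 13 16 18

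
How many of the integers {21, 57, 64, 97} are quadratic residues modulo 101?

3

(21/101) = +1 → QR.
(57/101) = -1 → non-residue.
(64/101) = +1 → QR.
(97/101) = +1 → QR.
Total quadratic residues among the 4: 3.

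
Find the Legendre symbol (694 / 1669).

Pull out 2: since 1669 ≡ 5 (mod 8), (2/1669) = -1.
Reciprocity: 347 ≡ 3 and 1669 ≡ 1 (mod 4), so (347/1669) = +(1669/347).
Reduce top mod 347: now compute (281/347).
Reciprocity: 281 ≡ 1 and 347 ≡ 3 (mod 4), so (281/347) = +(347/281).
Reduce top mod 281: now compute (66/281).
Pull out 2: since 281 ≡ 1 (mod 8), (2/281) = +1.
Reciprocity: 33 ≡ 1 and 281 ≡ 1 (mod 4), so (33/281) = +(281/33).
Reduce top mod 33: now compute (17/33).
Reciprocity: 17 ≡ 1 and 33 ≡ 1 (mod 4), so (17/33) = +(33/17).
Reduce top mod 17: now compute (16/17).
Pull out 2^4: since 17 ≡ 1 (mod 8), (2/17) = +1, so (2/17)^4 = +1.
Reached (1/17) = 1. Collecting the sign flips along the way, the symbol is -1.

-1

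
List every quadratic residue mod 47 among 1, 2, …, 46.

Square k = 1,…,23 (k and 47−k give the same square):
1²=1, 2²=4, 3²=9, 4²=16, 5²=25, 6²=36, 7²≡2, 8²≡17, 9²≡34, 10²≡6, 11²≡27, 12²≡3, 13²≡28, 14²≡8, 15²≡37, 16²≡21, 17²≡7, 18²≡42, 19²≡32, 20²≡24, 21²≡18, 22²≡14, 23²≡12 (mod 47).
So the quadratic residues mod 47 are {1, 2, 3, 4, 6, 7, 8, 9, 12, 14, 16, 17, 18, 21, 24, 25, 27, 28, 32, 34, 36, 37, 42}.

1 2 3 4 6 7 8 9 12 14 16 17 18 21 24 25 27 28 32 34 36 37 42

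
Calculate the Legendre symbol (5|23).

Reciprocity: 5 ≡ 1 and 23 ≡ 3 (mod 4), so (5/23) = +(23/5).
Reduce top mod 5: now compute (3/5).
Reciprocity: 3 ≡ 3 and 5 ≡ 1 (mod 4), so (3/5) = +(5/3).
Reduce top mod 3: now compute (2/3).
Pull out 2: since 3 ≡ 3 (mod 8), (2/3) = -1.
Reached (1/3) = 1. Collecting the sign flips along the way, the symbol is -1.

-1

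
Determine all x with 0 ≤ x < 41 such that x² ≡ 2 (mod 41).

17, 24

41 ≡ 1 (mod 4), so we find a root by search.
Trying successive values, 17² = 289 ≡ 2 (mod 41). The other root is 41 − 17 = 24.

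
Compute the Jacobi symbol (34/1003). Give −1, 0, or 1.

Pull out 2: since 1003 ≡ 3 (mod 8), (2/1003) = -1.
Reciprocity: 17 ≡ 1 and 1003 ≡ 3 (mod 4), so (17/1003) = +(1003/17).
Reduce top mod 17: now compute (0/17).
Top reduces to 0: gcd > 1, so the symbol is 0.

0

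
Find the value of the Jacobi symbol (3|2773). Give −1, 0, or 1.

Reciprocity: 3 ≡ 3 and 2773 ≡ 1 (mod 4), so (3/2773) = +(2773/3).
Reduce top mod 3: now compute (1/3).
Reached (1/3) = 1. Collecting the sign flips along the way, the symbol is +1.

1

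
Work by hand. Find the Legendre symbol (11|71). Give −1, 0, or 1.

Reciprocity: 11 ≡ 3 and 71 ≡ 3 (mod 4), so (11/71) = −(71/11).
Reduce top mod 11: now compute (5/11).
Reciprocity: 5 ≡ 1 and 11 ≡ 3 (mod 4), so (5/11) = +(11/5).
Reduce top mod 5: now compute (1/5).
Reached (1/5) = 1. Collecting the sign flips along the way, the symbol is -1.

-1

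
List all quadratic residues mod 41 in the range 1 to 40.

Square k = 1,…,20 (k and 41−k give the same square):
1²=1, 2²=4, 3²=9, 4²=16, 5²=25, 6²=36, 7²≡8, 8²≡23, 9²≡40, 10²≡18, 11²≡39, 12²≡21, 13²≡5, 14²≡32, 15²≡20, 16²≡10, 17²≡2, 18²≡37, 19²≡33, 20²≡31 (mod 41).
So the quadratic residues mod 41 are {1, 2, 4, 5, 8, 9, 10, 16, 18, 20, 21, 23, 25, 31, 32, 33, 36, 37, 39, 40}.

1 2 4 5 8 9 10 16 18 20 21 23 25 31 32 33 36 37 39 40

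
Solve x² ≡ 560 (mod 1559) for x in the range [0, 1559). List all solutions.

Since 1559 ≡ 3 (mod 4), a square root of 560 is 560^((1559+1)/4) = 560^390 mod 1559.
Repeated squaring: 560^2≡241, 560^4≡398, 560^8≡945, 560^16≡1277, 560^32≡15, 560^64≡225, 560^128≡737, 560^256≡637 (mod 1559).
560^390 = 560^(256+128+4+2) ≡ 500 (mod 1559).
Check: 500² = 250000 ≡ 560 (mod 1559). The two roots are 500 and 1059.

500, 1059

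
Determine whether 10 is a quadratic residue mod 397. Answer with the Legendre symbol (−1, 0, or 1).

Pull out 2: since 397 ≡ 5 (mod 8), (2/397) = -1.
Reciprocity: 5 ≡ 1 and 397 ≡ 1 (mod 4), so (5/397) = +(397/5).
Reduce top mod 5: now compute (2/5).
Pull out 2: since 5 ≡ 5 (mod 8), (2/5) = -1.
Reached (1/5) = 1. Collecting the sign flips along the way, the symbol is +1.

1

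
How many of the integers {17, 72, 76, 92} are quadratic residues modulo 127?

3

(17/127) = +1 → QR.
(72/127) = +1 → QR.
(76/127) = +1 → QR.
(92/127) = -1 → non-residue.
Total quadratic residues among the 4: 3.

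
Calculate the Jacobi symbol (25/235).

Reciprocity: 25 ≡ 1 and 235 ≡ 3 (mod 4), so (25/235) = +(235/25).
Reduce top mod 25: now compute (10/25).
Pull out 2: since 25 ≡ 1 (mod 8), (2/25) = +1.
Reciprocity: 5 ≡ 1 and 25 ≡ 1 (mod 4), so (5/25) = +(25/5).
Reduce top mod 5: now compute (0/5).
Top reduces to 0: gcd > 1, so the symbol is 0.

0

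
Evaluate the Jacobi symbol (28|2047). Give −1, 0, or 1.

Pull out 2^2: since 2047 ≡ 7 (mod 8), (2/2047) = +1, so (2/2047)^2 = +1.
Reciprocity: 7 ≡ 3 and 2047 ≡ 3 (mod 4), so (7/2047) = −(2047/7).
Reduce top mod 7: now compute (3/7).
Reciprocity: 3 ≡ 3 and 7 ≡ 3 (mod 4), so (3/7) = −(7/3).
Reduce top mod 3: now compute (1/3).
Reached (1/3) = 1. Collecting the sign flips along the way, the symbol is +1.

1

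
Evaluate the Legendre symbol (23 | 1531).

Reciprocity: 23 ≡ 3 and 1531 ≡ 3 (mod 4), so (23/1531) = −(1531/23).
Reduce top mod 23: now compute (13/23).
Reciprocity: 13 ≡ 1 and 23 ≡ 3 (mod 4), so (13/23) = +(23/13).
Reduce top mod 13: now compute (10/13).
Pull out 2: since 13 ≡ 5 (mod 8), (2/13) = -1.
Reciprocity: 5 ≡ 1 and 13 ≡ 1 (mod 4), so (5/13) = +(13/5).
Reduce top mod 5: now compute (3/5).
Reciprocity: 3 ≡ 3 and 5 ≡ 1 (mod 4), so (3/5) = +(5/3).
Reduce top mod 3: now compute (2/3).
Pull out 2: since 3 ≡ 3 (mod 8), (2/3) = -1.
Reached (1/3) = 1. Collecting the sign flips along the way, the symbol is -1.

-1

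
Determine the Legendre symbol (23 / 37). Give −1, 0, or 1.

Reciprocity: 23 ≡ 3 and 37 ≡ 1 (mod 4), so (23/37) = +(37/23).
Reduce top mod 23: now compute (14/23).
Pull out 2: since 23 ≡ 7 (mod 8), (2/23) = +1.
Reciprocity: 7 ≡ 3 and 23 ≡ 3 (mod 4), so (7/23) = −(23/7).
Reduce top mod 7: now compute (2/7).
Pull out 2: since 7 ≡ 7 (mod 8), (2/7) = +1.
Reached (1/7) = 1. Collecting the sign flips along the way, the symbol is -1.

-1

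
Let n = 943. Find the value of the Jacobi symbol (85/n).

Reciprocity: 85 ≡ 1 and 943 ≡ 3 (mod 4), so (85/943) = +(943/85).
Reduce top mod 85: now compute (8/85).
Pull out 2^3: since 85 ≡ 5 (mod 8), (2/85) = -1, so (2/85)^3 = -1.
Reached (1/85) = 1. Collecting the sign flips along the way, the symbol is -1.

-1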